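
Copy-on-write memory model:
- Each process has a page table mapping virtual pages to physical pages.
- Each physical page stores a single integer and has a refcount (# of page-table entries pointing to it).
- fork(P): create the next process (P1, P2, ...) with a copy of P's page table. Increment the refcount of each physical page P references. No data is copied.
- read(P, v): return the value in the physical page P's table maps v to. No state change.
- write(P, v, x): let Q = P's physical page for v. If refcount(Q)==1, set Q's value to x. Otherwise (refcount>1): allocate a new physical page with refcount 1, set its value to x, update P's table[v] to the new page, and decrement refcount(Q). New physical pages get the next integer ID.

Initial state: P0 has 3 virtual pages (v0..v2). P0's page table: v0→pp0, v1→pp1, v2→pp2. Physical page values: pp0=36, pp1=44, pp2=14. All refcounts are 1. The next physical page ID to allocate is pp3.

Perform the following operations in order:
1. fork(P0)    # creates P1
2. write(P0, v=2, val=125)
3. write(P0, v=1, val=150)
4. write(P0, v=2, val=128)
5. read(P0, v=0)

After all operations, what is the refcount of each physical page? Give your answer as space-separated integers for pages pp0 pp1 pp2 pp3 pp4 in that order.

Op 1: fork(P0) -> P1. 3 ppages; refcounts: pp0:2 pp1:2 pp2:2
Op 2: write(P0, v2, 125). refcount(pp2)=2>1 -> COPY to pp3. 4 ppages; refcounts: pp0:2 pp1:2 pp2:1 pp3:1
Op 3: write(P0, v1, 150). refcount(pp1)=2>1 -> COPY to pp4. 5 ppages; refcounts: pp0:2 pp1:1 pp2:1 pp3:1 pp4:1
Op 4: write(P0, v2, 128). refcount(pp3)=1 -> write in place. 5 ppages; refcounts: pp0:2 pp1:1 pp2:1 pp3:1 pp4:1
Op 5: read(P0, v0) -> 36. No state change.

Answer: 2 1 1 1 1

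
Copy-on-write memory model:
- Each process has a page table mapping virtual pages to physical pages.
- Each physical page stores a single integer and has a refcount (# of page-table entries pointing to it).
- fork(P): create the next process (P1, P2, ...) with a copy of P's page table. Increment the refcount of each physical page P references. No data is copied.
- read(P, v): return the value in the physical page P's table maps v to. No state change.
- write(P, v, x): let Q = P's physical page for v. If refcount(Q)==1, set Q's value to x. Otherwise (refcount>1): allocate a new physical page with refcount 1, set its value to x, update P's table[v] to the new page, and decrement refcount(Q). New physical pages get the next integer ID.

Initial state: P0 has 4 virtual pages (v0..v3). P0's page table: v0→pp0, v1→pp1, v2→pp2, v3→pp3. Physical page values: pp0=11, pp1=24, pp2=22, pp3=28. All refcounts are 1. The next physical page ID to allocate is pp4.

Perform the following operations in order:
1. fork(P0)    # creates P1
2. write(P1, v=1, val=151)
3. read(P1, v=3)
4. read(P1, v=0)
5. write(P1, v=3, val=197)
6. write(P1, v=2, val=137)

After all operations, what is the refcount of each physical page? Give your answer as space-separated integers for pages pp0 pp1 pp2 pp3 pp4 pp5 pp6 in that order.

Answer: 2 1 1 1 1 1 1

Derivation:
Op 1: fork(P0) -> P1. 4 ppages; refcounts: pp0:2 pp1:2 pp2:2 pp3:2
Op 2: write(P1, v1, 151). refcount(pp1)=2>1 -> COPY to pp4. 5 ppages; refcounts: pp0:2 pp1:1 pp2:2 pp3:2 pp4:1
Op 3: read(P1, v3) -> 28. No state change.
Op 4: read(P1, v0) -> 11. No state change.
Op 5: write(P1, v3, 197). refcount(pp3)=2>1 -> COPY to pp5. 6 ppages; refcounts: pp0:2 pp1:1 pp2:2 pp3:1 pp4:1 pp5:1
Op 6: write(P1, v2, 137). refcount(pp2)=2>1 -> COPY to pp6. 7 ppages; refcounts: pp0:2 pp1:1 pp2:1 pp3:1 pp4:1 pp5:1 pp6:1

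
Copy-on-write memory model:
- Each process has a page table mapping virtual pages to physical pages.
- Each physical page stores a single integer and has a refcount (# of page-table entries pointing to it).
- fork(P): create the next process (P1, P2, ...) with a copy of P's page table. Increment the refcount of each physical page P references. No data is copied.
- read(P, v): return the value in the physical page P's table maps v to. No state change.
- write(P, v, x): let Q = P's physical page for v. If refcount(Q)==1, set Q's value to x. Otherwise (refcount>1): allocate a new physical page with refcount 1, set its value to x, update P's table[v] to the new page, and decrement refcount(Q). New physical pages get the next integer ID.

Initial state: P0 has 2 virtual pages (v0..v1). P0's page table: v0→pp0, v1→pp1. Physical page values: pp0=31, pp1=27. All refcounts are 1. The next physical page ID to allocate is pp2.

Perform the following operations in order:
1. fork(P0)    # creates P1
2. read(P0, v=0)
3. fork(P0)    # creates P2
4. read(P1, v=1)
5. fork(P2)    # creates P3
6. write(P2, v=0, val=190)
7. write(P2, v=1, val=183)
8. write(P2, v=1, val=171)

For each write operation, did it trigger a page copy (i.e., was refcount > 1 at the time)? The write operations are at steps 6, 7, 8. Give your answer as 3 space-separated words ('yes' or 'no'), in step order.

Op 1: fork(P0) -> P1. 2 ppages; refcounts: pp0:2 pp1:2
Op 2: read(P0, v0) -> 31. No state change.
Op 3: fork(P0) -> P2. 2 ppages; refcounts: pp0:3 pp1:3
Op 4: read(P1, v1) -> 27. No state change.
Op 5: fork(P2) -> P3. 2 ppages; refcounts: pp0:4 pp1:4
Op 6: write(P2, v0, 190). refcount(pp0)=4>1 -> COPY to pp2. 3 ppages; refcounts: pp0:3 pp1:4 pp2:1
Op 7: write(P2, v1, 183). refcount(pp1)=4>1 -> COPY to pp3. 4 ppages; refcounts: pp0:3 pp1:3 pp2:1 pp3:1
Op 8: write(P2, v1, 171). refcount(pp3)=1 -> write in place. 4 ppages; refcounts: pp0:3 pp1:3 pp2:1 pp3:1

yes yes no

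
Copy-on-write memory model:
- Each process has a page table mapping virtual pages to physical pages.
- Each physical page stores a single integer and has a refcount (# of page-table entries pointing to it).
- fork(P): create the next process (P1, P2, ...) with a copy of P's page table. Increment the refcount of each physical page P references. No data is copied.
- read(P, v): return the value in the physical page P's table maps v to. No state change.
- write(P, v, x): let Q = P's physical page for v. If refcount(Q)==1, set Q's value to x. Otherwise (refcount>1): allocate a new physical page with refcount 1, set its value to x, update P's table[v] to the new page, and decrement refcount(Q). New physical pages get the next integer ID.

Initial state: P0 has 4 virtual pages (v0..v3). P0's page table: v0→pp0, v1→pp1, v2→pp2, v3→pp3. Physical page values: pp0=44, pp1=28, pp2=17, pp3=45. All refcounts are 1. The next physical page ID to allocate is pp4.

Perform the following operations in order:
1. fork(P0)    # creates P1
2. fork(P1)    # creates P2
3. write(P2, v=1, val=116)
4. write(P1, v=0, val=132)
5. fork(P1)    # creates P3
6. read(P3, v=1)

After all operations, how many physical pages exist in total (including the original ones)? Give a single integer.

Op 1: fork(P0) -> P1. 4 ppages; refcounts: pp0:2 pp1:2 pp2:2 pp3:2
Op 2: fork(P1) -> P2. 4 ppages; refcounts: pp0:3 pp1:3 pp2:3 pp3:3
Op 3: write(P2, v1, 116). refcount(pp1)=3>1 -> COPY to pp4. 5 ppages; refcounts: pp0:3 pp1:2 pp2:3 pp3:3 pp4:1
Op 4: write(P1, v0, 132). refcount(pp0)=3>1 -> COPY to pp5. 6 ppages; refcounts: pp0:2 pp1:2 pp2:3 pp3:3 pp4:1 pp5:1
Op 5: fork(P1) -> P3. 6 ppages; refcounts: pp0:2 pp1:3 pp2:4 pp3:4 pp4:1 pp5:2
Op 6: read(P3, v1) -> 28. No state change.

Answer: 6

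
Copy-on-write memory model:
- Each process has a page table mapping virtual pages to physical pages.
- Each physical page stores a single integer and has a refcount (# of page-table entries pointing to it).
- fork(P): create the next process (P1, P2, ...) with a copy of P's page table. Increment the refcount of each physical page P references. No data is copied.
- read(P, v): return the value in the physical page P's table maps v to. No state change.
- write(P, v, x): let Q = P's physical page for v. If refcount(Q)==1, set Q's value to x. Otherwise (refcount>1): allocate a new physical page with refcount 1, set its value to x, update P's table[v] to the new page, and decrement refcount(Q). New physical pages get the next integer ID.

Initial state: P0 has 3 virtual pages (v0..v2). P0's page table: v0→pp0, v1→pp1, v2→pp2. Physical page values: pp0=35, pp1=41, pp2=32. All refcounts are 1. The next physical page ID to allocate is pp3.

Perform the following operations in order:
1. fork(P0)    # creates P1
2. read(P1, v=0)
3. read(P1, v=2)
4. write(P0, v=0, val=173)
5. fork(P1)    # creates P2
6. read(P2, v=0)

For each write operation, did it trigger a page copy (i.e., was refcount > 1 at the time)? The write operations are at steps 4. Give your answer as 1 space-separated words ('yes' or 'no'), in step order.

Op 1: fork(P0) -> P1. 3 ppages; refcounts: pp0:2 pp1:2 pp2:2
Op 2: read(P1, v0) -> 35. No state change.
Op 3: read(P1, v2) -> 32. No state change.
Op 4: write(P0, v0, 173). refcount(pp0)=2>1 -> COPY to pp3. 4 ppages; refcounts: pp0:1 pp1:2 pp2:2 pp3:1
Op 5: fork(P1) -> P2. 4 ppages; refcounts: pp0:2 pp1:3 pp2:3 pp3:1
Op 6: read(P2, v0) -> 35. No state change.

yes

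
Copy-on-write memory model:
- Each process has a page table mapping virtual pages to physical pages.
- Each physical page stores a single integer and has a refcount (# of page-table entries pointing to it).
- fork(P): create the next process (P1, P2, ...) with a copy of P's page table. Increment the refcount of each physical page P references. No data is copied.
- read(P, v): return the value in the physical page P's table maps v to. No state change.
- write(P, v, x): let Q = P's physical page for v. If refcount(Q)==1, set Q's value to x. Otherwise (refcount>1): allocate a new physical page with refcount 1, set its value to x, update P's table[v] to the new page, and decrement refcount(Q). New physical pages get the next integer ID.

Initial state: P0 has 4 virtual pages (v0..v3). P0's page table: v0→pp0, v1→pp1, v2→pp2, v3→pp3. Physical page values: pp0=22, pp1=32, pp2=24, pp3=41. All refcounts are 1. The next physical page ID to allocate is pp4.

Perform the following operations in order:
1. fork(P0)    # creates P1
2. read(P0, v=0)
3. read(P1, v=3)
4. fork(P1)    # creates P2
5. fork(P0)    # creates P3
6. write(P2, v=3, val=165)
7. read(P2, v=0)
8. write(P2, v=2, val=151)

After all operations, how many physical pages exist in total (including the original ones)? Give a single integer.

Answer: 6

Derivation:
Op 1: fork(P0) -> P1. 4 ppages; refcounts: pp0:2 pp1:2 pp2:2 pp3:2
Op 2: read(P0, v0) -> 22. No state change.
Op 3: read(P1, v3) -> 41. No state change.
Op 4: fork(P1) -> P2. 4 ppages; refcounts: pp0:3 pp1:3 pp2:3 pp3:3
Op 5: fork(P0) -> P3. 4 ppages; refcounts: pp0:4 pp1:4 pp2:4 pp3:4
Op 6: write(P2, v3, 165). refcount(pp3)=4>1 -> COPY to pp4. 5 ppages; refcounts: pp0:4 pp1:4 pp2:4 pp3:3 pp4:1
Op 7: read(P2, v0) -> 22. No state change.
Op 8: write(P2, v2, 151). refcount(pp2)=4>1 -> COPY to pp5. 6 ppages; refcounts: pp0:4 pp1:4 pp2:3 pp3:3 pp4:1 pp5:1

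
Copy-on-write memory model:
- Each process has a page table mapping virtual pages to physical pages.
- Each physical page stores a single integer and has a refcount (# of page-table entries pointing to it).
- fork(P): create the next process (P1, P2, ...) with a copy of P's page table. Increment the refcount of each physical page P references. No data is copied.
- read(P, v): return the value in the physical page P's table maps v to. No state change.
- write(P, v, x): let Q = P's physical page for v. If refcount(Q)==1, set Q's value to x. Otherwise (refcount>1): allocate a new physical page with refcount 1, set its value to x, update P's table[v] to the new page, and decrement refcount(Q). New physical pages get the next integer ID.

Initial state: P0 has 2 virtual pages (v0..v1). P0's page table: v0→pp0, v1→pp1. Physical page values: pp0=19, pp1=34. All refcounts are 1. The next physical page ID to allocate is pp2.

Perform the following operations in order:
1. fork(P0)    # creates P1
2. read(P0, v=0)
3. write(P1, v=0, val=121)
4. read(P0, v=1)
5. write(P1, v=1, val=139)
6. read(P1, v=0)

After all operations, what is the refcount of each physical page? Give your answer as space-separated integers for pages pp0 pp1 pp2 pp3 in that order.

Op 1: fork(P0) -> P1. 2 ppages; refcounts: pp0:2 pp1:2
Op 2: read(P0, v0) -> 19. No state change.
Op 3: write(P1, v0, 121). refcount(pp0)=2>1 -> COPY to pp2. 3 ppages; refcounts: pp0:1 pp1:2 pp2:1
Op 4: read(P0, v1) -> 34. No state change.
Op 5: write(P1, v1, 139). refcount(pp1)=2>1 -> COPY to pp3. 4 ppages; refcounts: pp0:1 pp1:1 pp2:1 pp3:1
Op 6: read(P1, v0) -> 121. No state change.

Answer: 1 1 1 1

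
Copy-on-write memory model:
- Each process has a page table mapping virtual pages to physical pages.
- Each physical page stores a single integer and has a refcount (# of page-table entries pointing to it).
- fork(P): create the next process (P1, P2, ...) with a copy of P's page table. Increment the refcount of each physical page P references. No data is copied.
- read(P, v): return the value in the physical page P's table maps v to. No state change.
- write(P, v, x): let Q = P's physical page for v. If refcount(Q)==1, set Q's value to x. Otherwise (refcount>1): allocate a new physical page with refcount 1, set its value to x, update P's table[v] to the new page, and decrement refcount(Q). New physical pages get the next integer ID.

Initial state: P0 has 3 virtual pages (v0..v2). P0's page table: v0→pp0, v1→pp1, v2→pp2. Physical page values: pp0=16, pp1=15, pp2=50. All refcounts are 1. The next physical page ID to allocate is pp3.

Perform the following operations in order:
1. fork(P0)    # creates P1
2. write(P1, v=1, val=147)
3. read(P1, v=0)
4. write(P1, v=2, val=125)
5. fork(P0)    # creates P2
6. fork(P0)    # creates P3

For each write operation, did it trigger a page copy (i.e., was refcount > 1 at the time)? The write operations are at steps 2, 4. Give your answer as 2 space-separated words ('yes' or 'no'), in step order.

Op 1: fork(P0) -> P1. 3 ppages; refcounts: pp0:2 pp1:2 pp2:2
Op 2: write(P1, v1, 147). refcount(pp1)=2>1 -> COPY to pp3. 4 ppages; refcounts: pp0:2 pp1:1 pp2:2 pp3:1
Op 3: read(P1, v0) -> 16. No state change.
Op 4: write(P1, v2, 125). refcount(pp2)=2>1 -> COPY to pp4. 5 ppages; refcounts: pp0:2 pp1:1 pp2:1 pp3:1 pp4:1
Op 5: fork(P0) -> P2. 5 ppages; refcounts: pp0:3 pp1:2 pp2:2 pp3:1 pp4:1
Op 6: fork(P0) -> P3. 5 ppages; refcounts: pp0:4 pp1:3 pp2:3 pp3:1 pp4:1

yes yes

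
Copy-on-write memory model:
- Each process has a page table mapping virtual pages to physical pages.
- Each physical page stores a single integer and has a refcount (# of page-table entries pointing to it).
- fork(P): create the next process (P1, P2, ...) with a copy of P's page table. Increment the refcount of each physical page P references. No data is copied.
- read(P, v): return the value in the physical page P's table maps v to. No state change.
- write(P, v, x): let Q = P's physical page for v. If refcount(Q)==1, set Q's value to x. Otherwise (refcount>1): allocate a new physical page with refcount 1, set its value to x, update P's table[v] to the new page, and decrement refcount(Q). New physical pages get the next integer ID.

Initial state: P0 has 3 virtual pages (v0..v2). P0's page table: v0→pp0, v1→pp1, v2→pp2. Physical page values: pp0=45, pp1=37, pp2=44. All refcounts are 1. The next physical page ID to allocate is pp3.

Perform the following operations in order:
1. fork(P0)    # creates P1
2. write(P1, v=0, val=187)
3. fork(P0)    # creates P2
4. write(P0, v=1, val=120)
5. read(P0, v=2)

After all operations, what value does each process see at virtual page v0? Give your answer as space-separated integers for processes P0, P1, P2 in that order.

Op 1: fork(P0) -> P1. 3 ppages; refcounts: pp0:2 pp1:2 pp2:2
Op 2: write(P1, v0, 187). refcount(pp0)=2>1 -> COPY to pp3. 4 ppages; refcounts: pp0:1 pp1:2 pp2:2 pp3:1
Op 3: fork(P0) -> P2. 4 ppages; refcounts: pp0:2 pp1:3 pp2:3 pp3:1
Op 4: write(P0, v1, 120). refcount(pp1)=3>1 -> COPY to pp4. 5 ppages; refcounts: pp0:2 pp1:2 pp2:3 pp3:1 pp4:1
Op 5: read(P0, v2) -> 44. No state change.
P0: v0 -> pp0 = 45
P1: v0 -> pp3 = 187
P2: v0 -> pp0 = 45

Answer: 45 187 45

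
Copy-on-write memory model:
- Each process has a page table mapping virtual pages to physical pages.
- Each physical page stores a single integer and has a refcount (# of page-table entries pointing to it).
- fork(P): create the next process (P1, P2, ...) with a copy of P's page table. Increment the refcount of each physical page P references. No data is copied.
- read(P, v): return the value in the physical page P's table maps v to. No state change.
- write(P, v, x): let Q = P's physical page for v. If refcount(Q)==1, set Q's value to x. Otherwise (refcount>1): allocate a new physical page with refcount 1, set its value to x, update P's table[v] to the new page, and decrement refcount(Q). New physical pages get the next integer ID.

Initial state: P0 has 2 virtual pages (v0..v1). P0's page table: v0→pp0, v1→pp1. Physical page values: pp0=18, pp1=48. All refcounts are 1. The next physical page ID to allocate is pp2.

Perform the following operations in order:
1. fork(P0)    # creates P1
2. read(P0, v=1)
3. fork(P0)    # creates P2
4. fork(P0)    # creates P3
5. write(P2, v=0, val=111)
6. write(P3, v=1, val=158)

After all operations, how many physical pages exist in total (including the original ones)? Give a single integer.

Op 1: fork(P0) -> P1. 2 ppages; refcounts: pp0:2 pp1:2
Op 2: read(P0, v1) -> 48. No state change.
Op 3: fork(P0) -> P2. 2 ppages; refcounts: pp0:3 pp1:3
Op 4: fork(P0) -> P3. 2 ppages; refcounts: pp0:4 pp1:4
Op 5: write(P2, v0, 111). refcount(pp0)=4>1 -> COPY to pp2. 3 ppages; refcounts: pp0:3 pp1:4 pp2:1
Op 6: write(P3, v1, 158). refcount(pp1)=4>1 -> COPY to pp3. 4 ppages; refcounts: pp0:3 pp1:3 pp2:1 pp3:1

Answer: 4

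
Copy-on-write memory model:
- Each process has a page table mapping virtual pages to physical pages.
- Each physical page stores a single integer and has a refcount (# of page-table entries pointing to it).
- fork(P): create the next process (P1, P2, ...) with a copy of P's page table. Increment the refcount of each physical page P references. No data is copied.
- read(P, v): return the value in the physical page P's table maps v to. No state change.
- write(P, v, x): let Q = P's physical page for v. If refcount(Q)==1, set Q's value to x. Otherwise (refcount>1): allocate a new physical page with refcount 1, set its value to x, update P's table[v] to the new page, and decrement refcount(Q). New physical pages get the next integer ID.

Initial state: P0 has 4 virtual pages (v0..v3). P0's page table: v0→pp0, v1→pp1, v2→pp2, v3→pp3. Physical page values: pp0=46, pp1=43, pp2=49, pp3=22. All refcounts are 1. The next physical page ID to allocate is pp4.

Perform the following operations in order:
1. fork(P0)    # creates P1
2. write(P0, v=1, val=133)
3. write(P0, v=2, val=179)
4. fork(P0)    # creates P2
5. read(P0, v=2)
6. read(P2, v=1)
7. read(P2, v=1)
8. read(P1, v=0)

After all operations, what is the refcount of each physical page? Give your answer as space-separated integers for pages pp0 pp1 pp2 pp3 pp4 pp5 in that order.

Op 1: fork(P0) -> P1. 4 ppages; refcounts: pp0:2 pp1:2 pp2:2 pp3:2
Op 2: write(P0, v1, 133). refcount(pp1)=2>1 -> COPY to pp4. 5 ppages; refcounts: pp0:2 pp1:1 pp2:2 pp3:2 pp4:1
Op 3: write(P0, v2, 179). refcount(pp2)=2>1 -> COPY to pp5. 6 ppages; refcounts: pp0:2 pp1:1 pp2:1 pp3:2 pp4:1 pp5:1
Op 4: fork(P0) -> P2. 6 ppages; refcounts: pp0:3 pp1:1 pp2:1 pp3:3 pp4:2 pp5:2
Op 5: read(P0, v2) -> 179. No state change.
Op 6: read(P2, v1) -> 133. No state change.
Op 7: read(P2, v1) -> 133. No state change.
Op 8: read(P1, v0) -> 46. No state change.

Answer: 3 1 1 3 2 2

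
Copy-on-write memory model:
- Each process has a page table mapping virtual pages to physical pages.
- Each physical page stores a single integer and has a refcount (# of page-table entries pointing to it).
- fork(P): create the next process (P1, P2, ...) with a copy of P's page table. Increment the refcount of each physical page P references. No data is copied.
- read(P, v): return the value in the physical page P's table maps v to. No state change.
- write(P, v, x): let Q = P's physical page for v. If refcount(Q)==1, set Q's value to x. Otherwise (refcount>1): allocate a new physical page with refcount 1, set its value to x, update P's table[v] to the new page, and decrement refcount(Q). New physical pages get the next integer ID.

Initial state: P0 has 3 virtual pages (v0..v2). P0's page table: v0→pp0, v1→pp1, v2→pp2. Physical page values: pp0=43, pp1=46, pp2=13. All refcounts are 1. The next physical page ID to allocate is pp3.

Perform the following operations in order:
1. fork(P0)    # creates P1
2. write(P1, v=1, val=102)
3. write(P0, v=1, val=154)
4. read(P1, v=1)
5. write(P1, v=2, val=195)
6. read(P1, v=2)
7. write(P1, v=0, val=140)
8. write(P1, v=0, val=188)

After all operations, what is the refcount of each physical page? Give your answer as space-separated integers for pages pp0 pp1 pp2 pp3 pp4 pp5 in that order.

Answer: 1 1 1 1 1 1

Derivation:
Op 1: fork(P0) -> P1. 3 ppages; refcounts: pp0:2 pp1:2 pp2:2
Op 2: write(P1, v1, 102). refcount(pp1)=2>1 -> COPY to pp3. 4 ppages; refcounts: pp0:2 pp1:1 pp2:2 pp3:1
Op 3: write(P0, v1, 154). refcount(pp1)=1 -> write in place. 4 ppages; refcounts: pp0:2 pp1:1 pp2:2 pp3:1
Op 4: read(P1, v1) -> 102. No state change.
Op 5: write(P1, v2, 195). refcount(pp2)=2>1 -> COPY to pp4. 5 ppages; refcounts: pp0:2 pp1:1 pp2:1 pp3:1 pp4:1
Op 6: read(P1, v2) -> 195. No state change.
Op 7: write(P1, v0, 140). refcount(pp0)=2>1 -> COPY to pp5. 6 ppages; refcounts: pp0:1 pp1:1 pp2:1 pp3:1 pp4:1 pp5:1
Op 8: write(P1, v0, 188). refcount(pp5)=1 -> write in place. 6 ppages; refcounts: pp0:1 pp1:1 pp2:1 pp3:1 pp4:1 pp5:1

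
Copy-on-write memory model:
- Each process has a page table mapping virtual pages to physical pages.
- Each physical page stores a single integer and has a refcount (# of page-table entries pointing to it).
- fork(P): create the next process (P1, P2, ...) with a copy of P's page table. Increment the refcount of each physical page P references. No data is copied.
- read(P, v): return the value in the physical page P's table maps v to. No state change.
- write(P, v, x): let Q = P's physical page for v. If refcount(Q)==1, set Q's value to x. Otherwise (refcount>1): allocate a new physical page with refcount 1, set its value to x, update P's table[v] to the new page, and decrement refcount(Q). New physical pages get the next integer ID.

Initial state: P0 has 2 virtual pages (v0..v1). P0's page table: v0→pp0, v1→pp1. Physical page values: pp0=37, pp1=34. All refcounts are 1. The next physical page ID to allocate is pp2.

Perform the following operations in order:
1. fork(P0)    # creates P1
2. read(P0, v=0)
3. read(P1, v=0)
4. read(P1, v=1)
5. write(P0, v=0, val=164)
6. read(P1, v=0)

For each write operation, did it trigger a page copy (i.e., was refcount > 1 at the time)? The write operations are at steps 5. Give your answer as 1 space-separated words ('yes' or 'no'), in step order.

Op 1: fork(P0) -> P1. 2 ppages; refcounts: pp0:2 pp1:2
Op 2: read(P0, v0) -> 37. No state change.
Op 3: read(P1, v0) -> 37. No state change.
Op 4: read(P1, v1) -> 34. No state change.
Op 5: write(P0, v0, 164). refcount(pp0)=2>1 -> COPY to pp2. 3 ppages; refcounts: pp0:1 pp1:2 pp2:1
Op 6: read(P1, v0) -> 37. No state change.

yes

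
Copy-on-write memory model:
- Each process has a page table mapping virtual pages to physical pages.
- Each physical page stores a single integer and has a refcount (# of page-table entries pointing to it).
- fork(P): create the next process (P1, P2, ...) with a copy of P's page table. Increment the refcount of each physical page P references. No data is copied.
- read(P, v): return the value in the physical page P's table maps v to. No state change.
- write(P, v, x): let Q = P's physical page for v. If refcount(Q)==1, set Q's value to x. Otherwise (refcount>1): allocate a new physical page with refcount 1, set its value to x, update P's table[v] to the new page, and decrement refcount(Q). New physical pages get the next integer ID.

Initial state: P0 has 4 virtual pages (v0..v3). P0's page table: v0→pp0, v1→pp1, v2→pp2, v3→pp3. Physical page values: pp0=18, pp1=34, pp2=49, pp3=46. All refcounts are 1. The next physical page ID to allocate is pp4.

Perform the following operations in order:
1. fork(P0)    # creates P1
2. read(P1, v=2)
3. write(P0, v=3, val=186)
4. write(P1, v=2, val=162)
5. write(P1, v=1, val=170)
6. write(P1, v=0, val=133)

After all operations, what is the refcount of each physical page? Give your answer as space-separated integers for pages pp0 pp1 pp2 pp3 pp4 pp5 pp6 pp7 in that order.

Answer: 1 1 1 1 1 1 1 1

Derivation:
Op 1: fork(P0) -> P1. 4 ppages; refcounts: pp0:2 pp1:2 pp2:2 pp3:2
Op 2: read(P1, v2) -> 49. No state change.
Op 3: write(P0, v3, 186). refcount(pp3)=2>1 -> COPY to pp4. 5 ppages; refcounts: pp0:2 pp1:2 pp2:2 pp3:1 pp4:1
Op 4: write(P1, v2, 162). refcount(pp2)=2>1 -> COPY to pp5. 6 ppages; refcounts: pp0:2 pp1:2 pp2:1 pp3:1 pp4:1 pp5:1
Op 5: write(P1, v1, 170). refcount(pp1)=2>1 -> COPY to pp6. 7 ppages; refcounts: pp0:2 pp1:1 pp2:1 pp3:1 pp4:1 pp5:1 pp6:1
Op 6: write(P1, v0, 133). refcount(pp0)=2>1 -> COPY to pp7. 8 ppages; refcounts: pp0:1 pp1:1 pp2:1 pp3:1 pp4:1 pp5:1 pp6:1 pp7:1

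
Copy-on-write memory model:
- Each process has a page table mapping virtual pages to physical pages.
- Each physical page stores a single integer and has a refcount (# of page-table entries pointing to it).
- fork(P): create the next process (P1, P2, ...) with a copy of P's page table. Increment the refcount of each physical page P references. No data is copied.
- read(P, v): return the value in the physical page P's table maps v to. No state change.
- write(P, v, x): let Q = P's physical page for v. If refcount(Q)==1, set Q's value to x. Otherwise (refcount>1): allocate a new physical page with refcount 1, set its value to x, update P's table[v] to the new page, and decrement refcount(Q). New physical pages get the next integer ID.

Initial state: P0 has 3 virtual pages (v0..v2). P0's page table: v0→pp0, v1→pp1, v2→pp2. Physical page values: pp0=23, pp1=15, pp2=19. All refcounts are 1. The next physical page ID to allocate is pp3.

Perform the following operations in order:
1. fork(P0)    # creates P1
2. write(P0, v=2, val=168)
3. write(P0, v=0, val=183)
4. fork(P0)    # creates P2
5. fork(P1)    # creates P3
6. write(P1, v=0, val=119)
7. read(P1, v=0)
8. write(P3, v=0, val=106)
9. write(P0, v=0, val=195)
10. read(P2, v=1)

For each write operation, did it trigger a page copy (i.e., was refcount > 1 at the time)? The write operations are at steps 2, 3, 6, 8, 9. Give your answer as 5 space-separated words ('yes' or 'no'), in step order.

Op 1: fork(P0) -> P1. 3 ppages; refcounts: pp0:2 pp1:2 pp2:2
Op 2: write(P0, v2, 168). refcount(pp2)=2>1 -> COPY to pp3. 4 ppages; refcounts: pp0:2 pp1:2 pp2:1 pp3:1
Op 3: write(P0, v0, 183). refcount(pp0)=2>1 -> COPY to pp4. 5 ppages; refcounts: pp0:1 pp1:2 pp2:1 pp3:1 pp4:1
Op 4: fork(P0) -> P2. 5 ppages; refcounts: pp0:1 pp1:3 pp2:1 pp3:2 pp4:2
Op 5: fork(P1) -> P3. 5 ppages; refcounts: pp0:2 pp1:4 pp2:2 pp3:2 pp4:2
Op 6: write(P1, v0, 119). refcount(pp0)=2>1 -> COPY to pp5. 6 ppages; refcounts: pp0:1 pp1:4 pp2:2 pp3:2 pp4:2 pp5:1
Op 7: read(P1, v0) -> 119. No state change.
Op 8: write(P3, v0, 106). refcount(pp0)=1 -> write in place. 6 ppages; refcounts: pp0:1 pp1:4 pp2:2 pp3:2 pp4:2 pp5:1
Op 9: write(P0, v0, 195). refcount(pp4)=2>1 -> COPY to pp6. 7 ppages; refcounts: pp0:1 pp1:4 pp2:2 pp3:2 pp4:1 pp5:1 pp6:1
Op 10: read(P2, v1) -> 15. No state change.

yes yes yes no yes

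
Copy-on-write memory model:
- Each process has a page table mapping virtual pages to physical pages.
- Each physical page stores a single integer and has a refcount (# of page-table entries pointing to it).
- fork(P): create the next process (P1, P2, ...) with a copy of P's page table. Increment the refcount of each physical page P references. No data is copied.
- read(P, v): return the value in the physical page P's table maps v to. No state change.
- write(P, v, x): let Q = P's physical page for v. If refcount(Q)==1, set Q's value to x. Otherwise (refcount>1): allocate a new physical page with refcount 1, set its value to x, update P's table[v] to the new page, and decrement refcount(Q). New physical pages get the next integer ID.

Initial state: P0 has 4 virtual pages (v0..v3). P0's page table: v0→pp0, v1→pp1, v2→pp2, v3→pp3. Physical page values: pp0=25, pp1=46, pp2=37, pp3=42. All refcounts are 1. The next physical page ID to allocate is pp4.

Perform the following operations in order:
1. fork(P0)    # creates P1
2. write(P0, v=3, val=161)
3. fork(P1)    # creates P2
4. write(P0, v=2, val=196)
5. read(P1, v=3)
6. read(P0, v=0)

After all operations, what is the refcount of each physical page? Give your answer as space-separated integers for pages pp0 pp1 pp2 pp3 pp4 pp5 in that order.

Op 1: fork(P0) -> P1. 4 ppages; refcounts: pp0:2 pp1:2 pp2:2 pp3:2
Op 2: write(P0, v3, 161). refcount(pp3)=2>1 -> COPY to pp4. 5 ppages; refcounts: pp0:2 pp1:2 pp2:2 pp3:1 pp4:1
Op 3: fork(P1) -> P2. 5 ppages; refcounts: pp0:3 pp1:3 pp2:3 pp3:2 pp4:1
Op 4: write(P0, v2, 196). refcount(pp2)=3>1 -> COPY to pp5. 6 ppages; refcounts: pp0:3 pp1:3 pp2:2 pp3:2 pp4:1 pp5:1
Op 5: read(P1, v3) -> 42. No state change.
Op 6: read(P0, v0) -> 25. No state change.

Answer: 3 3 2 2 1 1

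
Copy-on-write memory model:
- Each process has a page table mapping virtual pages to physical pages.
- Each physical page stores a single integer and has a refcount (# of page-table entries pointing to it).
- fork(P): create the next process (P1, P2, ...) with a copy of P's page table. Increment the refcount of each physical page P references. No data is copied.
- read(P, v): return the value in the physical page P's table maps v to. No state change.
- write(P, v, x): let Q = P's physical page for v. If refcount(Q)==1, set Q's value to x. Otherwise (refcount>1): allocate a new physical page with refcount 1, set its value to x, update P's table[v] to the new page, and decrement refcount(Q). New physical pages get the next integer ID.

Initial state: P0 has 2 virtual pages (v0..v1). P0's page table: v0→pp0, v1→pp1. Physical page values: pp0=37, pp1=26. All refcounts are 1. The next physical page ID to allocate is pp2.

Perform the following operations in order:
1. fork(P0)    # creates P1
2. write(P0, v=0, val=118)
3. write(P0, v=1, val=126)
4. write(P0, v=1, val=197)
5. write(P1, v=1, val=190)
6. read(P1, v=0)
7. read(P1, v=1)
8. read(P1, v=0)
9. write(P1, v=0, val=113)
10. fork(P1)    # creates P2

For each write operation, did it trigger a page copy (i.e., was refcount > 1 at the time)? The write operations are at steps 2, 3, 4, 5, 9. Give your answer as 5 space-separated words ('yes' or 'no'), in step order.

Op 1: fork(P0) -> P1. 2 ppages; refcounts: pp0:2 pp1:2
Op 2: write(P0, v0, 118). refcount(pp0)=2>1 -> COPY to pp2. 3 ppages; refcounts: pp0:1 pp1:2 pp2:1
Op 3: write(P0, v1, 126). refcount(pp1)=2>1 -> COPY to pp3. 4 ppages; refcounts: pp0:1 pp1:1 pp2:1 pp3:1
Op 4: write(P0, v1, 197). refcount(pp3)=1 -> write in place. 4 ppages; refcounts: pp0:1 pp1:1 pp2:1 pp3:1
Op 5: write(P1, v1, 190). refcount(pp1)=1 -> write in place. 4 ppages; refcounts: pp0:1 pp1:1 pp2:1 pp3:1
Op 6: read(P1, v0) -> 37. No state change.
Op 7: read(P1, v1) -> 190. No state change.
Op 8: read(P1, v0) -> 37. No state change.
Op 9: write(P1, v0, 113). refcount(pp0)=1 -> write in place. 4 ppages; refcounts: pp0:1 pp1:1 pp2:1 pp3:1
Op 10: fork(P1) -> P2. 4 ppages; refcounts: pp0:2 pp1:2 pp2:1 pp3:1

yes yes no no no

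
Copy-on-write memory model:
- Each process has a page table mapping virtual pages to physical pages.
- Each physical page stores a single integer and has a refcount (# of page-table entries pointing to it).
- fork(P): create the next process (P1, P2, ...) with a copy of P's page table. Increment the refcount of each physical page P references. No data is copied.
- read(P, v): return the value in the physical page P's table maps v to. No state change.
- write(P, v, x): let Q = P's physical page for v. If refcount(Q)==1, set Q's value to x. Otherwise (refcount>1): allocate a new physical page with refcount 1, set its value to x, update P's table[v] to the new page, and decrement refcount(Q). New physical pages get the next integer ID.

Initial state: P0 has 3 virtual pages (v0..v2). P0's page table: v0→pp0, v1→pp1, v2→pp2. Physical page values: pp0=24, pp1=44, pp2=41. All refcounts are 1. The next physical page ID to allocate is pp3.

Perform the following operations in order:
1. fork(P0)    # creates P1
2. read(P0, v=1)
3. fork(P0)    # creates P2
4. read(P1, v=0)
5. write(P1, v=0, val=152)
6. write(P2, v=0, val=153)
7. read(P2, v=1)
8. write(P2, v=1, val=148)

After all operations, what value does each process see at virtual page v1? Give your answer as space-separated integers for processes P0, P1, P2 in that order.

Op 1: fork(P0) -> P1. 3 ppages; refcounts: pp0:2 pp1:2 pp2:2
Op 2: read(P0, v1) -> 44. No state change.
Op 3: fork(P0) -> P2. 3 ppages; refcounts: pp0:3 pp1:3 pp2:3
Op 4: read(P1, v0) -> 24. No state change.
Op 5: write(P1, v0, 152). refcount(pp0)=3>1 -> COPY to pp3. 4 ppages; refcounts: pp0:2 pp1:3 pp2:3 pp3:1
Op 6: write(P2, v0, 153). refcount(pp0)=2>1 -> COPY to pp4. 5 ppages; refcounts: pp0:1 pp1:3 pp2:3 pp3:1 pp4:1
Op 7: read(P2, v1) -> 44. No state change.
Op 8: write(P2, v1, 148). refcount(pp1)=3>1 -> COPY to pp5. 6 ppages; refcounts: pp0:1 pp1:2 pp2:3 pp3:1 pp4:1 pp5:1
P0: v1 -> pp1 = 44
P1: v1 -> pp1 = 44
P2: v1 -> pp5 = 148

Answer: 44 44 148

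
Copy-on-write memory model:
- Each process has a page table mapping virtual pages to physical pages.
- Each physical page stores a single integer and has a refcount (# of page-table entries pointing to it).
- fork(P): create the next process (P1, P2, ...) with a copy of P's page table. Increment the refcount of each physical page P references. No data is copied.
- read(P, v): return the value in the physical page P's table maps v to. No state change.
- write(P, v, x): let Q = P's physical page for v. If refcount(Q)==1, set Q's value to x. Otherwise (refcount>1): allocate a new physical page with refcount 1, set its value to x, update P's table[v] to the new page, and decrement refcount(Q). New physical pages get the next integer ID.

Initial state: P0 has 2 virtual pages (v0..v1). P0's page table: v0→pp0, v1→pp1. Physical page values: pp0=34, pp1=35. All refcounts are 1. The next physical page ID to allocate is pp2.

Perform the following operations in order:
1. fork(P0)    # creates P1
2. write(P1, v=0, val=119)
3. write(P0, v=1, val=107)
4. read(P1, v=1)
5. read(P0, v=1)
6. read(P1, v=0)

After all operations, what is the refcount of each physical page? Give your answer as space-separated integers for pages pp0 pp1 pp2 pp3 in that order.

Answer: 1 1 1 1

Derivation:
Op 1: fork(P0) -> P1. 2 ppages; refcounts: pp0:2 pp1:2
Op 2: write(P1, v0, 119). refcount(pp0)=2>1 -> COPY to pp2. 3 ppages; refcounts: pp0:1 pp1:2 pp2:1
Op 3: write(P0, v1, 107). refcount(pp1)=2>1 -> COPY to pp3. 4 ppages; refcounts: pp0:1 pp1:1 pp2:1 pp3:1
Op 4: read(P1, v1) -> 35. No state change.
Op 5: read(P0, v1) -> 107. No state change.
Op 6: read(P1, v0) -> 119. No state change.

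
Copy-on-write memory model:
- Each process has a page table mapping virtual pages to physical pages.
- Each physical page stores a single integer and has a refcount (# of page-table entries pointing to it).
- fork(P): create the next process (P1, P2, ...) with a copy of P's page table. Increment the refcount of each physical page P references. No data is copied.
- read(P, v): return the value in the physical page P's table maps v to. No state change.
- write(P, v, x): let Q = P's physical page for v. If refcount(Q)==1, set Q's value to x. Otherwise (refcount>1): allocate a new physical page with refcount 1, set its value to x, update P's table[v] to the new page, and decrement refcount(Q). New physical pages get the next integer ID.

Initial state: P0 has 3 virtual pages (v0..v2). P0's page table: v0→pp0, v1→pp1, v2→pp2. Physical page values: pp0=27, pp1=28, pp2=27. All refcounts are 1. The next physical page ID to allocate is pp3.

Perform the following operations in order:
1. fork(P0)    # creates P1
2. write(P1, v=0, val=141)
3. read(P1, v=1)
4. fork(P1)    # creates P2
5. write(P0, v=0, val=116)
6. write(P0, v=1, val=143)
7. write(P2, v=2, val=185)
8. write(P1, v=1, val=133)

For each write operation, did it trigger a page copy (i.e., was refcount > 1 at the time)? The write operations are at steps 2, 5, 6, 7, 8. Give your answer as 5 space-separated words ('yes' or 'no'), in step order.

Op 1: fork(P0) -> P1. 3 ppages; refcounts: pp0:2 pp1:2 pp2:2
Op 2: write(P1, v0, 141). refcount(pp0)=2>1 -> COPY to pp3. 4 ppages; refcounts: pp0:1 pp1:2 pp2:2 pp3:1
Op 3: read(P1, v1) -> 28. No state change.
Op 4: fork(P1) -> P2. 4 ppages; refcounts: pp0:1 pp1:3 pp2:3 pp3:2
Op 5: write(P0, v0, 116). refcount(pp0)=1 -> write in place. 4 ppages; refcounts: pp0:1 pp1:3 pp2:3 pp3:2
Op 6: write(P0, v1, 143). refcount(pp1)=3>1 -> COPY to pp4. 5 ppages; refcounts: pp0:1 pp1:2 pp2:3 pp3:2 pp4:1
Op 7: write(P2, v2, 185). refcount(pp2)=3>1 -> COPY to pp5. 6 ppages; refcounts: pp0:1 pp1:2 pp2:2 pp3:2 pp4:1 pp5:1
Op 8: write(P1, v1, 133). refcount(pp1)=2>1 -> COPY to pp6. 7 ppages; refcounts: pp0:1 pp1:1 pp2:2 pp3:2 pp4:1 pp5:1 pp6:1

yes no yes yes yes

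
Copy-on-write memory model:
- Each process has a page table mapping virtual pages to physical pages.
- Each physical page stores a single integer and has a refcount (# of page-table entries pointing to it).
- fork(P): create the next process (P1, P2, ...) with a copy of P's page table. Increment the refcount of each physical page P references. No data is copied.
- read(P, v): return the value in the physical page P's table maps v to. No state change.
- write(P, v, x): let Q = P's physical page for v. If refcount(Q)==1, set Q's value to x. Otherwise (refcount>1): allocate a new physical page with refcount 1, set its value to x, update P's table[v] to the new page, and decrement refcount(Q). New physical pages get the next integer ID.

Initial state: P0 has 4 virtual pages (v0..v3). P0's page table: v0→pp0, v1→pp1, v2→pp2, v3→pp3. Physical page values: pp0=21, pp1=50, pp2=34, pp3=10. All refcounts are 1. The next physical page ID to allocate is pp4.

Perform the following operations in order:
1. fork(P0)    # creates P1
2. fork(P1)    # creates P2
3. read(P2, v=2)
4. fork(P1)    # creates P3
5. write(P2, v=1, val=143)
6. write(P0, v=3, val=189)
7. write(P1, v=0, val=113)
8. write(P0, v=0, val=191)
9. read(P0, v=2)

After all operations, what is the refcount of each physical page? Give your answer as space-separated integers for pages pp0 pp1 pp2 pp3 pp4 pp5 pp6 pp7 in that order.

Op 1: fork(P0) -> P1. 4 ppages; refcounts: pp0:2 pp1:2 pp2:2 pp3:2
Op 2: fork(P1) -> P2. 4 ppages; refcounts: pp0:3 pp1:3 pp2:3 pp3:3
Op 3: read(P2, v2) -> 34. No state change.
Op 4: fork(P1) -> P3. 4 ppages; refcounts: pp0:4 pp1:4 pp2:4 pp3:4
Op 5: write(P2, v1, 143). refcount(pp1)=4>1 -> COPY to pp4. 5 ppages; refcounts: pp0:4 pp1:3 pp2:4 pp3:4 pp4:1
Op 6: write(P0, v3, 189). refcount(pp3)=4>1 -> COPY to pp5. 6 ppages; refcounts: pp0:4 pp1:3 pp2:4 pp3:3 pp4:1 pp5:1
Op 7: write(P1, v0, 113). refcount(pp0)=4>1 -> COPY to pp6. 7 ppages; refcounts: pp0:3 pp1:3 pp2:4 pp3:3 pp4:1 pp5:1 pp6:1
Op 8: write(P0, v0, 191). refcount(pp0)=3>1 -> COPY to pp7. 8 ppages; refcounts: pp0:2 pp1:3 pp2:4 pp3:3 pp4:1 pp5:1 pp6:1 pp7:1
Op 9: read(P0, v2) -> 34. No state change.

Answer: 2 3 4 3 1 1 1 1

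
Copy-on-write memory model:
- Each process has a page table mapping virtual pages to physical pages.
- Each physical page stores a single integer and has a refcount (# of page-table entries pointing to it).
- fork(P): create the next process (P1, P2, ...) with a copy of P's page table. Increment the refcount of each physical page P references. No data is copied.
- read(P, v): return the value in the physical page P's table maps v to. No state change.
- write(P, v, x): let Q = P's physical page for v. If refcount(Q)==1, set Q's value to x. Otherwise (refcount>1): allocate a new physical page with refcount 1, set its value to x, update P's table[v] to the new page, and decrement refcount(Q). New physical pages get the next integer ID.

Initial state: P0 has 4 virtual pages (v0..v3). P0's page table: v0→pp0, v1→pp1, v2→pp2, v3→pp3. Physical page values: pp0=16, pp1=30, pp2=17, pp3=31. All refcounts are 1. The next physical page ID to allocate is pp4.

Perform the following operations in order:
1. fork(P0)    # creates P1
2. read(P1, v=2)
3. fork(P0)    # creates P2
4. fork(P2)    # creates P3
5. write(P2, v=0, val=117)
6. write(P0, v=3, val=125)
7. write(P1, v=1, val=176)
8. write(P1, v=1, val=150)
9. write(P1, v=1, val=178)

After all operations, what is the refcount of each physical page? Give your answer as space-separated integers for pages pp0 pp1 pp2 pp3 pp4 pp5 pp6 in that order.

Op 1: fork(P0) -> P1. 4 ppages; refcounts: pp0:2 pp1:2 pp2:2 pp3:2
Op 2: read(P1, v2) -> 17. No state change.
Op 3: fork(P0) -> P2. 4 ppages; refcounts: pp0:3 pp1:3 pp2:3 pp3:3
Op 4: fork(P2) -> P3. 4 ppages; refcounts: pp0:4 pp1:4 pp2:4 pp3:4
Op 5: write(P2, v0, 117). refcount(pp0)=4>1 -> COPY to pp4. 5 ppages; refcounts: pp0:3 pp1:4 pp2:4 pp3:4 pp4:1
Op 6: write(P0, v3, 125). refcount(pp3)=4>1 -> COPY to pp5. 6 ppages; refcounts: pp0:3 pp1:4 pp2:4 pp3:3 pp4:1 pp5:1
Op 7: write(P1, v1, 176). refcount(pp1)=4>1 -> COPY to pp6. 7 ppages; refcounts: pp0:3 pp1:3 pp2:4 pp3:3 pp4:1 pp5:1 pp6:1
Op 8: write(P1, v1, 150). refcount(pp6)=1 -> write in place. 7 ppages; refcounts: pp0:3 pp1:3 pp2:4 pp3:3 pp4:1 pp5:1 pp6:1
Op 9: write(P1, v1, 178). refcount(pp6)=1 -> write in place. 7 ppages; refcounts: pp0:3 pp1:3 pp2:4 pp3:3 pp4:1 pp5:1 pp6:1

Answer: 3 3 4 3 1 1 1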